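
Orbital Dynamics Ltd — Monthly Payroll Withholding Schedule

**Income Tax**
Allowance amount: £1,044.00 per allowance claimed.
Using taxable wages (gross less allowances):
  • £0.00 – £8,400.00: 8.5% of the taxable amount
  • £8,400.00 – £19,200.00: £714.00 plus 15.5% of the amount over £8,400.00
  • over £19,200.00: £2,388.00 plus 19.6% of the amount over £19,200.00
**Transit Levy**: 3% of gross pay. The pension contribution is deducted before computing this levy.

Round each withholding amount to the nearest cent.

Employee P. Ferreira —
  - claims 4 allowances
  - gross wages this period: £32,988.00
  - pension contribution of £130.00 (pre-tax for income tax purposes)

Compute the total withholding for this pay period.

£5,232.21

Income Tax: taxable = £32,988.00 − £130.00 − 4×£1,044.00 = £28,682.00
  £2,388.00 + 19.6% × (£28,682.00 − £19,200.00) = £2,388.00 + 19.6% × £9,482.00 = £4,246.47
Transit Levy: 3% × £32,858.00 = £985.74
Total: £4,246.47 + £985.74 = £5,232.21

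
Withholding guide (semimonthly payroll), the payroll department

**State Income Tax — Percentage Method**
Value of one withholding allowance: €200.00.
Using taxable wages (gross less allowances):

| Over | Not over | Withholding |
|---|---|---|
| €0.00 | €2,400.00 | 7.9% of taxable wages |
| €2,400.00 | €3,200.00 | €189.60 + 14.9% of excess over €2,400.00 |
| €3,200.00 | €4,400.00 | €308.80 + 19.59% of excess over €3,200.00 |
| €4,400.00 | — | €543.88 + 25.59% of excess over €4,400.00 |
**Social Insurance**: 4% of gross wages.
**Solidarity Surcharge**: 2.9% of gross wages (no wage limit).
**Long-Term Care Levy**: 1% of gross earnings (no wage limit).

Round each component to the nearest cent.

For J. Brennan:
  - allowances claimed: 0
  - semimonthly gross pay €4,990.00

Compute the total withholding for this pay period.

€1,089.07

State Income Tax: taxable = €4,990.00
  €543.88 + 25.59% × (€4,990.00 − €4,400.00) = €543.88 + 25.59% × €590.00 = €694.86
Social Insurance: 4% × €4,990.00 = €199.60
Solidarity Surcharge: 2.9% × €4,990.00 = €144.71
Long-Term Care Levy: 1% × €4,990.00 = €49.90
Total: €694.86 + €199.60 + €144.71 + €49.90 = €1,089.07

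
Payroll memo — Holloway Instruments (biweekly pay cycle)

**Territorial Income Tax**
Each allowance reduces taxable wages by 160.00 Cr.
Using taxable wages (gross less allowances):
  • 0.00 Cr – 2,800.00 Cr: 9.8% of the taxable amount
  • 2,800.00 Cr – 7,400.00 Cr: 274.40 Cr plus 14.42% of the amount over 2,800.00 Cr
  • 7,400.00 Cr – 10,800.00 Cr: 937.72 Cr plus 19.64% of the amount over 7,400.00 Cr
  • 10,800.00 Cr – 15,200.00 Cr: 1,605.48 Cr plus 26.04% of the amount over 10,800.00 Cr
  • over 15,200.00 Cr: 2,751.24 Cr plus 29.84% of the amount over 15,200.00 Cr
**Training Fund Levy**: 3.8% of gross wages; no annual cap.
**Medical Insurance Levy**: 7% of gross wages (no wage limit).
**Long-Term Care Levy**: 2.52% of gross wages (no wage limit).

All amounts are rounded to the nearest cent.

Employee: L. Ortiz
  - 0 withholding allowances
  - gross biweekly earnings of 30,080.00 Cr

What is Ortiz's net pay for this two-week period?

Territorial Income Tax: taxable = 30,080.00 Cr
  2,751.24 Cr + 29.84% × (30,080.00 Cr − 15,200.00 Cr) = 2,751.24 Cr + 29.84% × 14,880.00 Cr = 7,191.43 Cr
Training Fund Levy: 3.8% × 30,080.00 Cr = 1,143.04 Cr
Medical Insurance Levy: 7% × 30,080.00 Cr = 2,105.60 Cr
Long-Term Care Levy: 2.52% × 30,080.00 Cr = 758.02 Cr
Total withheld: 7,191.43 Cr + 1,143.04 Cr + 2,105.60 Cr + 758.02 Cr = 11,198.09 Cr
Net pay: 30,080.00 Cr − 11,198.09 Cr = 18,881.91 Cr

18,881.91 Cr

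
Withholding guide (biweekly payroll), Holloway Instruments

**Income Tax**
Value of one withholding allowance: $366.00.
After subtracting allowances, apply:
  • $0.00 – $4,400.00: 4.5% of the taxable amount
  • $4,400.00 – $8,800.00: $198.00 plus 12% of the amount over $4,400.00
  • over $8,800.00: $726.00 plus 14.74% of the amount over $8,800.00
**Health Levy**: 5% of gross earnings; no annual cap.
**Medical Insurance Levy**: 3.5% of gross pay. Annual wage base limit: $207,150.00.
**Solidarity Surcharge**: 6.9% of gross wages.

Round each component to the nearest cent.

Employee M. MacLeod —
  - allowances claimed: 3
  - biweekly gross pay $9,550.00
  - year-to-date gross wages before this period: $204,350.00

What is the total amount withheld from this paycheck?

Income Tax: taxable = $9,550.00 − 3×$366.00 = $8,452.00
  $198.00 + 12% × ($8,452.00 − $4,400.00) = $198.00 + 12% × $4,052.00 = $684.24
Health Levy: 5% × $9,550.00 = $477.50
Medical Insurance Levy: cap $207,150.00 − YTD $204,350.00 = $2,800.00 subject; 3.5% × $2,800.00 = $98.00
Solidarity Surcharge: 6.9% × $9,550.00 = $658.95
Total: $684.24 + $477.50 + $98.00 + $658.95 = $1,918.69

$1,918.69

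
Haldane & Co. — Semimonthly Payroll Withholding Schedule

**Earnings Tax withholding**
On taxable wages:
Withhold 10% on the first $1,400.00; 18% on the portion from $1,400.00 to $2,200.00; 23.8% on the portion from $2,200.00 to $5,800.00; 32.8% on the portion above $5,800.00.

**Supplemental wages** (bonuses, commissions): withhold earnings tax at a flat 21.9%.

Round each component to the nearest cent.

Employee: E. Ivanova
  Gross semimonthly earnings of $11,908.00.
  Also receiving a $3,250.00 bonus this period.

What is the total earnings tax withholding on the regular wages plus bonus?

$3,855.97

Earnings Tax: taxable = $11,908.00
  $1,140.80 + 32.8% × ($11,908.00 − $5,800.00) = $1,140.80 + 32.8% × $6,108.00 = $3,144.22
Supplemental (21.9% flat on bonus): 21.9% × $3,250.00 = $711.75
Total earnings tax: $3,144.22 + $711.75 = $3,855.97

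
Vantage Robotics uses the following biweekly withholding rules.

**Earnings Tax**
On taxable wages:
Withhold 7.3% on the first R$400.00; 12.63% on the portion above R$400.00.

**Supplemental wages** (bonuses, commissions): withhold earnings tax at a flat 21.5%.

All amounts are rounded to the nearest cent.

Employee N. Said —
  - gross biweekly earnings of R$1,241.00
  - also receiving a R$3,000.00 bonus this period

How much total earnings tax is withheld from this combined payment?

Earnings Tax: taxable = R$1,241.00
  R$29.20 + 12.63% × (R$1,241.00 − R$400.00) = R$29.20 + 12.63% × R$841.00 = R$135.42
Supplemental (21.5% flat on bonus): 21.5% × R$3,000.00 = R$645.00
Total earnings tax: R$135.42 + R$645.00 = R$780.42

R$780.42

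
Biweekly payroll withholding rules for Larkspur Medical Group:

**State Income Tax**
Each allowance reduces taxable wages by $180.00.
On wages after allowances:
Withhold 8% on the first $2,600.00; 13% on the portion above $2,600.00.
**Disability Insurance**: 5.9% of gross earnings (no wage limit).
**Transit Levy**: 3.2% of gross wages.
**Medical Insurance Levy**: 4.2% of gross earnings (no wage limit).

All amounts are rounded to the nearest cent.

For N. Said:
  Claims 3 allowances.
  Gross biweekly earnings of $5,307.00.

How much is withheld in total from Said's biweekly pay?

$1,195.53

State Income Tax: taxable = $5,307.00 − 3×$180.00 = $4,767.00
  $208.00 + 13% × ($4,767.00 − $2,600.00) = $208.00 + 13% × $2,167.00 = $489.71
Disability Insurance: 5.9% × $5,307.00 = $313.11
Transit Levy: 3.2% × $5,307.00 = $169.82
Medical Insurance Levy: 4.2% × $5,307.00 = $222.89
Total: $489.71 + $313.11 + $169.82 + $222.89 = $1,195.53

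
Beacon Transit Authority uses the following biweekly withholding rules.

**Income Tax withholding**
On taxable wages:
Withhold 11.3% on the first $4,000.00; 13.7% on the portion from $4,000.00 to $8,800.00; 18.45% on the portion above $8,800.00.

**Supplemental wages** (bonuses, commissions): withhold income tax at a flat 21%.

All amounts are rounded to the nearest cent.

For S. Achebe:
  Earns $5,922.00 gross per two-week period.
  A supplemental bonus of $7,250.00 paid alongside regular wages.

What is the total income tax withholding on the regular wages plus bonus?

$2,237.81

Income Tax: taxable = $5,922.00
  $452.00 + 13.7% × ($5,922.00 − $4,000.00) = $452.00 + 13.7% × $1,922.00 = $715.31
Supplemental (21% flat on bonus): 21% × $7,250.00 = $1,522.50
Total income tax: $715.31 + $1,522.50 = $2,237.81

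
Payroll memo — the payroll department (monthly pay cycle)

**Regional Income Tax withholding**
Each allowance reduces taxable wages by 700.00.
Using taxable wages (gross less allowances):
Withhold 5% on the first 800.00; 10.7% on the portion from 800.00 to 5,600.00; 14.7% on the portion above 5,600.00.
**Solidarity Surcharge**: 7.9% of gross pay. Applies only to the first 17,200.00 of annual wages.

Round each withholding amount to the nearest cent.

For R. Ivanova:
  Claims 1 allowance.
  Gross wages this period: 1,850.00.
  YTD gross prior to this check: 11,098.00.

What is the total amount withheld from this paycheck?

223.60

Regional Income Tax: taxable = 1,850.00 − 1×700.00 = 1,150.00
  40.00 + 10.7% × (1,150.00 − 800.00) = 40.00 + 10.7% × 350.00 = 77.45
Solidarity Surcharge: 7.9% × 1,850.00 = 146.15
Total: 77.45 + 146.15 = 223.60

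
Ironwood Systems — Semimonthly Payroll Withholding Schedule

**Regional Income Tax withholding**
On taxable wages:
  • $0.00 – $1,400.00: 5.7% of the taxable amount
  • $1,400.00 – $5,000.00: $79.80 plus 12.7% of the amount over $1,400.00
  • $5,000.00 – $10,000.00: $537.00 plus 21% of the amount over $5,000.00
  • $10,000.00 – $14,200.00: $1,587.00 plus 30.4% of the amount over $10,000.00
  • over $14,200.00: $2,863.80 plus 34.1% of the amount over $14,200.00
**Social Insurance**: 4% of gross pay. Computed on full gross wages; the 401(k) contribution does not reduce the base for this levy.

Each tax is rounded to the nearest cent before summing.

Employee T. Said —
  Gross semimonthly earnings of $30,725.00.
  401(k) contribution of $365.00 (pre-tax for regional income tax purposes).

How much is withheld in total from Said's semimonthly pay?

Regional Income Tax: taxable = $30,725.00 − $365.00 = $30,360.00
  $2,863.80 + 34.1% × ($30,360.00 − $14,200.00) = $2,863.80 + 34.1% × $16,160.00 = $8,374.36
Social Insurance: 4% × $30,725.00 = $1,229.00
Total: $8,374.36 + $1,229.00 = $9,603.36

$9,603.36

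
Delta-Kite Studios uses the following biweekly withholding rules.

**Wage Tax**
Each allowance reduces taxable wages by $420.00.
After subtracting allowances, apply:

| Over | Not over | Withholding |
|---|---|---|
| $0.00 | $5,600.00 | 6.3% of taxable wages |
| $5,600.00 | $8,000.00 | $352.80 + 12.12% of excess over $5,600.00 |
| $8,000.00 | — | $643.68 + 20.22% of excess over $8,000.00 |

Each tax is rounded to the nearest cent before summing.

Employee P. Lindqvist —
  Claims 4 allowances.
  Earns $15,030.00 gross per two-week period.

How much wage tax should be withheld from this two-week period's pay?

Wage Tax: taxable = $15,030.00 − 4×$420.00 = $13,350.00
  $643.68 + 20.22% × ($13,350.00 − $8,000.00) = $643.68 + 20.22% × $5,350.00 = $1,725.45

$1,725.45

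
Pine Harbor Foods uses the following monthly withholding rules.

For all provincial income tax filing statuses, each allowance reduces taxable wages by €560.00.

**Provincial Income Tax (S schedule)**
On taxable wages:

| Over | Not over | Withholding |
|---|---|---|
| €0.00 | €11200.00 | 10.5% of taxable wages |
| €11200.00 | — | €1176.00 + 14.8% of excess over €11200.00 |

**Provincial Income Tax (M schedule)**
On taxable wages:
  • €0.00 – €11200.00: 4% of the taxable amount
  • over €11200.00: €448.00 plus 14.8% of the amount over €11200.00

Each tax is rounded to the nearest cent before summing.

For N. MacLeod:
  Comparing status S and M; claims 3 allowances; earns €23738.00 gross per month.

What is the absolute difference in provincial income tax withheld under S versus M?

Provincial Income Tax (S): taxable = €23738.00 − 3×€560.00 = €22058.00
  €1176.00 + 14.8% × (€22058.00 − €11200.00) = €1176.00 + 14.8% × €10858.00 = €2782.98
Provincial Income Tax (M): taxable = €23738.00 − 3×€560.00 = €22058.00
  €448.00 + 14.8% × (€22058.00 − €11200.00) = €448.00 + 14.8% × €10858.00 = €2054.98
Difference: |€2782.98 − €2054.98| = €728.00 (higher under S)

€728.00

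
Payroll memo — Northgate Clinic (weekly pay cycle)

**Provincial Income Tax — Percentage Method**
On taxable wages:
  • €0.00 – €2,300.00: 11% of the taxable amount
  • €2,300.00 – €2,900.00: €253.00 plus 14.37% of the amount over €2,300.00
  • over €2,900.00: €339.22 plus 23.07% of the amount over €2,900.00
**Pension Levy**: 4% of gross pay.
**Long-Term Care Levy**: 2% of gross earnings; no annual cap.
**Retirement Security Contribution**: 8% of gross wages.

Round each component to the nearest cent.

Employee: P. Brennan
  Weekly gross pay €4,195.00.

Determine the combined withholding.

€1,225.28

Provincial Income Tax: taxable = €4,195.00
  €339.22 + 23.07% × (€4,195.00 − €2,900.00) = €339.22 + 23.07% × €1,295.00 = €637.98
Pension Levy: 4% × €4,195.00 = €167.80
Long-Term Care Levy: 2% × €4,195.00 = €83.90
Retirement Security Contribution: 8% × €4,195.00 = €335.60
Total: €637.98 + €167.80 + €83.90 + €335.60 = €1,225.28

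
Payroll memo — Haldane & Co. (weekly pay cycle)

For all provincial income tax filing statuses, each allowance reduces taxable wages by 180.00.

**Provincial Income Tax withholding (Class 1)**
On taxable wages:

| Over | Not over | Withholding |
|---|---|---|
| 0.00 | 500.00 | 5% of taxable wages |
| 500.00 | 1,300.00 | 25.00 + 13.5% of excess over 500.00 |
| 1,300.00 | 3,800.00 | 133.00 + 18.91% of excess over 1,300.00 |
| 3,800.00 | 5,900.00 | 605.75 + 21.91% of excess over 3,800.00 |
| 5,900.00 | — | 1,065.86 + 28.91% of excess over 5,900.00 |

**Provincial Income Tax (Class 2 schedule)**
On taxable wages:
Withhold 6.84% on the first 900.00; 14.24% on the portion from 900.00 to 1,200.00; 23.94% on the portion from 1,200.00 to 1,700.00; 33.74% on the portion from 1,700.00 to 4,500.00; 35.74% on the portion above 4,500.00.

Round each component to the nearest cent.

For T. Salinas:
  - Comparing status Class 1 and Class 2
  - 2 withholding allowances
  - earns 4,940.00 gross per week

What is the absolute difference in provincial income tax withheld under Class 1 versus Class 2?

Provincial Income Tax (Class 1): taxable = 4,940.00 − 2×180.00 = 4,580.00
  605.75 + 21.91% × (4,580.00 − 3,800.00) = 605.75 + 21.91% × 780.00 = 776.65
Provincial Income Tax (Class 2): taxable = 4,940.00 − 2×180.00 = 4,580.00
  1,168.70 + 35.74% × (4,580.00 − 4,500.00) = 1,168.70 + 35.74% × 80.00 = 1,197.29
Difference: |776.65 − 1,197.29| = 420.64 (higher under Class 2)

420.64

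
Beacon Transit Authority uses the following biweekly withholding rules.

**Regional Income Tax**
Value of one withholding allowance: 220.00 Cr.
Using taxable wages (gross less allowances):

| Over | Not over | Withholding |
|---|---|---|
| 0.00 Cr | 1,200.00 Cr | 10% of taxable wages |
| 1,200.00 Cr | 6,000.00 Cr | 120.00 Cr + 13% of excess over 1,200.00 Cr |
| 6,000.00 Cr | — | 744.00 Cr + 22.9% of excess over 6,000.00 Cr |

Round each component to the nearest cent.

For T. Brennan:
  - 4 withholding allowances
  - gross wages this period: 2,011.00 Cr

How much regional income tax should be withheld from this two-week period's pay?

113.10 Cr

Regional Income Tax: taxable = 2,011.00 Cr − 4×220.00 Cr = 1,131.00 Cr
  10% × 1,131.00 Cr = 113.10 Cr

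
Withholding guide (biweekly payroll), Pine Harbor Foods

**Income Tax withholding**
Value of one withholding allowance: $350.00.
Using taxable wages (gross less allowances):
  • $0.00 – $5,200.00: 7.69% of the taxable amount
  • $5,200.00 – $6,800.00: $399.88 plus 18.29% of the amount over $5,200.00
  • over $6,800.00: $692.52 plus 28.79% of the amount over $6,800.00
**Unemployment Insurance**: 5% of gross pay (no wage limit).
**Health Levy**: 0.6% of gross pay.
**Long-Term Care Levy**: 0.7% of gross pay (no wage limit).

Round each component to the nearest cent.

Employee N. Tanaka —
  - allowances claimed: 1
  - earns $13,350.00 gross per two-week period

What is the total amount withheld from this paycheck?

$3,318.55

Income Tax: taxable = $13,350.00 − 1×$350.00 = $13,000.00
  $692.52 + 28.79% × ($13,000.00 − $6,800.00) = $692.52 + 28.79% × $6,200.00 = $2,477.50
Unemployment Insurance: 5% × $13,350.00 = $667.50
Health Levy: 0.6% × $13,350.00 = $80.10
Long-Term Care Levy: 0.7% × $13,350.00 = $93.45
Total: $2,477.50 + $667.50 + $80.10 + $93.45 = $3,318.55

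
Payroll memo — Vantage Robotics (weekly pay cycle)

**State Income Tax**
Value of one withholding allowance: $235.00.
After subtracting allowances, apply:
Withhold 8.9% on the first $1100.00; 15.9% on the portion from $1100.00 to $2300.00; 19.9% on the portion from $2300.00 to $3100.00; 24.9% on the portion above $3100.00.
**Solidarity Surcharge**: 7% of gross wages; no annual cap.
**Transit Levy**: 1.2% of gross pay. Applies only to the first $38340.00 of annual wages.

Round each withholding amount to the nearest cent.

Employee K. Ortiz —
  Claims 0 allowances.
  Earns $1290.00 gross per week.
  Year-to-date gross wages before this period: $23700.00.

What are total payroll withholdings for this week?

$233.89

State Income Tax: taxable = $1290.00
  $97.90 + 15.9% × ($1290.00 − $1100.00) = $97.90 + 15.9% × $190.00 = $128.11
Solidarity Surcharge: 7% × $1290.00 = $90.30
Transit Levy: 1.2% × $1290.00 = $15.48
Total: $128.11 + $90.30 + $15.48 = $233.89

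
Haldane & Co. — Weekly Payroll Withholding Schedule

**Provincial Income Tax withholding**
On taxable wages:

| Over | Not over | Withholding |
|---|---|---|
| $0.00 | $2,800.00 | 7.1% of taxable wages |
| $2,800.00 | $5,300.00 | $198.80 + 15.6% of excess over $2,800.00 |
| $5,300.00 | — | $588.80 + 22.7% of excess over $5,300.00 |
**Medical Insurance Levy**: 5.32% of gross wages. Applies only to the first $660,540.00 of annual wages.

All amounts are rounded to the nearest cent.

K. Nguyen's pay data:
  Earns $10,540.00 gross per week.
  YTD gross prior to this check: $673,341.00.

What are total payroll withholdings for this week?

$1,778.28

Provincial Income Tax: taxable = $10,540.00
  $588.80 + 22.7% × ($10,540.00 − $5,300.00) = $588.80 + 22.7% × $5,240.00 = $1,778.28
Medical Insurance Levy: YTD $673,341.00 ≥ cap $660,540.00 → $0.00
Total: $1,778.28 + $0.00 = $1,778.28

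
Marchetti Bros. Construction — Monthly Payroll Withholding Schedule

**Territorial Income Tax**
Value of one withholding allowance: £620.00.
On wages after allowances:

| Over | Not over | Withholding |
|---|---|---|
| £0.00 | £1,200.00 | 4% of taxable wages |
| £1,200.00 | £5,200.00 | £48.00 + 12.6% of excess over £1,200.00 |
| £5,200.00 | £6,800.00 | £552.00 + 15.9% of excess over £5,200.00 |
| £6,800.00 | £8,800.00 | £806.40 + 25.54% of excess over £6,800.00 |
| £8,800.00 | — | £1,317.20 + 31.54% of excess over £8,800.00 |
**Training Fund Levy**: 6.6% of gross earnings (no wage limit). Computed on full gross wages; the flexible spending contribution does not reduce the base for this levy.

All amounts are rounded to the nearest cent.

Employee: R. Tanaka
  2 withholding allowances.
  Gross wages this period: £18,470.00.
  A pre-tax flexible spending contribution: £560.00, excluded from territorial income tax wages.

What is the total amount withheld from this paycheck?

£5,018.42

Territorial Income Tax: taxable = £18,470.00 − £560.00 − 2×£620.00 = £16,670.00
  £1,317.20 + 31.54% × (£16,670.00 − £8,800.00) = £1,317.20 + 31.54% × £7,870.00 = £3,799.40
Training Fund Levy: 6.6% × £18,470.00 = £1,219.02
Total: £3,799.40 + £1,219.02 = £5,018.42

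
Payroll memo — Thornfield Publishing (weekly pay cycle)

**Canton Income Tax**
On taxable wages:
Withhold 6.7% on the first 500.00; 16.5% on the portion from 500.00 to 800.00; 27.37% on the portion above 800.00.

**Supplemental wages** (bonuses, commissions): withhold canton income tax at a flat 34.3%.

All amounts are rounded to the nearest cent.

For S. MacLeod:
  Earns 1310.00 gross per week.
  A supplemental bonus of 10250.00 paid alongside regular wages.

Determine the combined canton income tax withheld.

Canton Income Tax: taxable = 1310.00
  83.00 + 27.37% × (1310.00 − 800.00) = 83.00 + 27.37% × 510.00 = 222.59
Supplemental (34.3% flat on bonus): 34.3% × 10250.00 = 3515.75
Total canton income tax: 222.59 + 3515.75 = 3738.34

3738.34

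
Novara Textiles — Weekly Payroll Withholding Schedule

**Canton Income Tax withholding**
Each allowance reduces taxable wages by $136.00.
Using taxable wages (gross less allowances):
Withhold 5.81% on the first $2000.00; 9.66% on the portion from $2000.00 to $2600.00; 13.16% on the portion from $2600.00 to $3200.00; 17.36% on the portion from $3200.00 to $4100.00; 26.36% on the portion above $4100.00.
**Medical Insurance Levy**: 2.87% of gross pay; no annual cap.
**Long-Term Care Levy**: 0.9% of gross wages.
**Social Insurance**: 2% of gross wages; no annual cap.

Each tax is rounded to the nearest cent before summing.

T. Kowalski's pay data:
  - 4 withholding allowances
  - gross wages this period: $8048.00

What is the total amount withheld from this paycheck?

$1771.02

Canton Income Tax: taxable = $8048.00 − 4×$136.00 = $7504.00
  $409.36 + 26.36% × ($7504.00 − $4100.00) = $409.36 + 26.36% × $3404.00 = $1306.65
Medical Insurance Levy: 2.87% × $8048.00 = $230.98
Long-Term Care Levy: 0.9% × $8048.00 = $72.43
Social Insurance: 2% × $8048.00 = $160.96
Total: $1306.65 + $230.98 + $72.43 + $160.96 = $1771.02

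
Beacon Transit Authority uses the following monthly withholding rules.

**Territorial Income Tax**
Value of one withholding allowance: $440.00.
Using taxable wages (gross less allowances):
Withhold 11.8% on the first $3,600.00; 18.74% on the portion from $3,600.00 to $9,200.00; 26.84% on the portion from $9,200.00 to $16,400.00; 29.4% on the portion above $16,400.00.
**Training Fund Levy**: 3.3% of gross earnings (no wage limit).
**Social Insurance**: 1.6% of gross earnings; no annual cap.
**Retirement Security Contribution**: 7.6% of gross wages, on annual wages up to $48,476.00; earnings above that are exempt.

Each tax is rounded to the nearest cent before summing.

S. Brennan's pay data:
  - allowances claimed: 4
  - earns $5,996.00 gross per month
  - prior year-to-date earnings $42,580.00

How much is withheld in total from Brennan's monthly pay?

$1,285.90

Territorial Income Tax: taxable = $5,996.00 − 4×$440.00 = $4,236.00
  $424.80 + 18.74% × ($4,236.00 − $3,600.00) = $424.80 + 18.74% × $636.00 = $543.99
Training Fund Levy: 3.3% × $5,996.00 = $197.87
Social Insurance: 1.6% × $5,996.00 = $95.94
Retirement Security Contribution: cap $48,476.00 − YTD $42,580.00 = $5,896.00 subject; 7.6% × $5,896.00 = $448.10
Total: $543.99 + $197.87 + $95.94 + $448.10 = $1,285.90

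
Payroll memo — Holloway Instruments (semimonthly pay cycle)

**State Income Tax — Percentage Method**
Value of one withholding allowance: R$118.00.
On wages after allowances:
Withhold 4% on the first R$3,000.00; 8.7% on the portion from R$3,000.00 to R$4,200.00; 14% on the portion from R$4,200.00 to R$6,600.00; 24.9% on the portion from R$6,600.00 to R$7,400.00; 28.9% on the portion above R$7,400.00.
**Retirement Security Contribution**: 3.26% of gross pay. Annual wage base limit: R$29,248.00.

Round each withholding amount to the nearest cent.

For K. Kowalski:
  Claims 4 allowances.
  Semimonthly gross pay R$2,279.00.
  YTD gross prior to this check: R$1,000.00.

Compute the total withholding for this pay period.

State Income Tax: taxable = R$2,279.00 − 4×R$118.00 = R$1,807.00
  4% × R$1,807.00 = R$72.28
Retirement Security Contribution: 3.26% × R$2,279.00 = R$74.30
Total: R$72.28 + R$74.30 = R$146.58

R$146.58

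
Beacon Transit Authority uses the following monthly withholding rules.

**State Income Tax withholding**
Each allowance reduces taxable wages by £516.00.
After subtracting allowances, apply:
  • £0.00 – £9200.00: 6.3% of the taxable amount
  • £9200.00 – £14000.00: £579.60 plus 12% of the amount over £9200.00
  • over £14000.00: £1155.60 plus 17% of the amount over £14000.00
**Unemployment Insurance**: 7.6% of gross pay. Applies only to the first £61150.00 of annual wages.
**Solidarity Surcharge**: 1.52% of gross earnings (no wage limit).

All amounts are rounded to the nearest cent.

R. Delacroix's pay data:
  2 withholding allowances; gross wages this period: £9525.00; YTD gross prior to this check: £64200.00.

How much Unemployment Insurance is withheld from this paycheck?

Unemployment Insurance: YTD £64200.00 ≥ cap £61150.00 → £0.00

£0.00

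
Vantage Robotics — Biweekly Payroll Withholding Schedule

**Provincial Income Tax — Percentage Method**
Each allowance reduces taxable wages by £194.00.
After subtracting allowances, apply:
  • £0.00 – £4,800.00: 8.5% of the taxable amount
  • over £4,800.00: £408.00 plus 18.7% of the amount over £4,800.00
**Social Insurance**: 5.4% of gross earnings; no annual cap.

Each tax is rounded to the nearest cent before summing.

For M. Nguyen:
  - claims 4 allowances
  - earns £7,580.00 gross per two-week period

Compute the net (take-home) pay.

£6,387.93

Provincial Income Tax: taxable = £7,580.00 − 4×£194.00 = £6,804.00
  £408.00 + 18.7% × (£6,804.00 − £4,800.00) = £408.00 + 18.7% × £2,004.00 = £782.75
Social Insurance: 5.4% × £7,580.00 = £409.32
Total withheld: £782.75 + £409.32 = £1,192.07
Net pay: £7,580.00 − £1,192.07 = £6,387.93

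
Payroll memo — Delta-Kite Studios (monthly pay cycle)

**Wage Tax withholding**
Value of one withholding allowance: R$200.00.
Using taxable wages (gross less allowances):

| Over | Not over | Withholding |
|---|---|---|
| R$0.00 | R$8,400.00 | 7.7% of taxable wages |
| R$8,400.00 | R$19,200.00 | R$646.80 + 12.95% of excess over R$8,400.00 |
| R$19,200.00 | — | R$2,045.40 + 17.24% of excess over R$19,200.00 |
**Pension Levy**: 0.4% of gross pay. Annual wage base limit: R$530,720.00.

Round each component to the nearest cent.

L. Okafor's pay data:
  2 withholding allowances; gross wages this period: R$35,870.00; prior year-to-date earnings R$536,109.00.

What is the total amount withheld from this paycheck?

Wage Tax: taxable = R$35,870.00 − 2×R$200.00 = R$35,470.00
  R$2,045.40 + 17.24% × (R$35,470.00 − R$19,200.00) = R$2,045.40 + 17.24% × R$16,270.00 = R$4,850.35
Pension Levy: YTD R$536,109.00 ≥ cap R$530,720.00 → R$0.00
Total: R$4,850.35 + R$0.00 = R$4,850.35

R$4,850.35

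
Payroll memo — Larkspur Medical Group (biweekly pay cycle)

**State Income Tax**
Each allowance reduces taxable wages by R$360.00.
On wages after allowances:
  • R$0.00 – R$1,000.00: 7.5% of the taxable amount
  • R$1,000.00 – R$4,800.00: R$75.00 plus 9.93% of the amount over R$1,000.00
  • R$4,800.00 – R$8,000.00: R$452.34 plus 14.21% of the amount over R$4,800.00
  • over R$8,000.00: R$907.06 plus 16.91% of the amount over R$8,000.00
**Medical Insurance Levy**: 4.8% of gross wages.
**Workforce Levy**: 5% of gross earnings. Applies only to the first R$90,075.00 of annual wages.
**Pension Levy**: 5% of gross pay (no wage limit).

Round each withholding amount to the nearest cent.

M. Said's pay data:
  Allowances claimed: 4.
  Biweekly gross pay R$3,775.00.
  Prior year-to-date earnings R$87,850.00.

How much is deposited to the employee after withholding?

State Income Tax: taxable = R$3,775.00 − 4×R$360.00 = R$2,335.00
  R$75.00 + 9.93% × (R$2,335.00 − R$1,000.00) = R$75.00 + 9.93% × R$1,335.00 = R$207.57
Medical Insurance Levy: 4.8% × R$3,775.00 = R$181.20
Workforce Levy: cap R$90,075.00 − YTD R$87,850.00 = R$2,225.00 subject; 5% × R$2,225.00 = R$111.25
Pension Levy: 5% × R$3,775.00 = R$188.75
Total withheld: R$207.57 + R$181.20 + R$111.25 + R$188.75 = R$688.77
Net pay: R$3,775.00 − R$688.77 = R$3,086.23

R$3,086.23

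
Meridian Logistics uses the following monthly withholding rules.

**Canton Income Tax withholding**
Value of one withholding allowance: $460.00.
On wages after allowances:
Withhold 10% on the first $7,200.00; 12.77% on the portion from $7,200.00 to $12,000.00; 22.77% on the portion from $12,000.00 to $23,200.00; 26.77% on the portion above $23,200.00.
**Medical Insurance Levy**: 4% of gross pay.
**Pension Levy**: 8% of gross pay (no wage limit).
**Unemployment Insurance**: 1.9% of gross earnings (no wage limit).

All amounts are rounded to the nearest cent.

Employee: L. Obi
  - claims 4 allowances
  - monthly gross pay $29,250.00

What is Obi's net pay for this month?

Canton Income Tax: taxable = $29,250.00 − 4×$460.00 = $27,410.00
  $3,883.20 + 26.77% × ($27,410.00 − $23,200.00) = $3,883.20 + 26.77% × $4,210.00 = $5,010.22
Medical Insurance Levy: 4% × $29,250.00 = $1,170.00
Pension Levy: 8% × $29,250.00 = $2,340.00
Unemployment Insurance: 1.9% × $29,250.00 = $555.75
Total withheld: $5,010.22 + $1,170.00 + $2,340.00 + $555.75 = $9,075.97
Net pay: $29,250.00 − $9,075.97 = $20,174.03

$20,174.03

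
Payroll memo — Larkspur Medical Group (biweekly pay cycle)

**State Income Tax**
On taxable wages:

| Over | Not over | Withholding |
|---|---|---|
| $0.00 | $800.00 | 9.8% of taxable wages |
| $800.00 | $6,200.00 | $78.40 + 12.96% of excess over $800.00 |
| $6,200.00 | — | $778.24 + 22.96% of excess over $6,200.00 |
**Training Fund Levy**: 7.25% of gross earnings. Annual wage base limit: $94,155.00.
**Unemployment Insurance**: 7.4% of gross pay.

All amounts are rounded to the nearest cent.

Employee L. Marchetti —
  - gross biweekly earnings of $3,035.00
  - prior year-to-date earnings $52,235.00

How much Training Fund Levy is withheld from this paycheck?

$220.04

Training Fund Levy: 7.25% × $3,035.00 = $220.04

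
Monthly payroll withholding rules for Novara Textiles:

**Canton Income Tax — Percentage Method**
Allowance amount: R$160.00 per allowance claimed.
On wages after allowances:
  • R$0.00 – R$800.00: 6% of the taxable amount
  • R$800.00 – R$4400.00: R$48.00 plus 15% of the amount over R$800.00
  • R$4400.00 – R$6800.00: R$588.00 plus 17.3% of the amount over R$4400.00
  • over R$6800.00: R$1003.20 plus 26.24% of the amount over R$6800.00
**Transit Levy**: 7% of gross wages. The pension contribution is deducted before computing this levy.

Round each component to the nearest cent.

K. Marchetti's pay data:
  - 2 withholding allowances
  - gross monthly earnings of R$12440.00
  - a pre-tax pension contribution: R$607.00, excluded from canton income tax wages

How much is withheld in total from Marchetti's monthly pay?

R$3068.20

Canton Income Tax: taxable = R$12440.00 − R$607.00 − 2×R$160.00 = R$11513.00
  R$1003.20 + 26.24% × (R$11513.00 − R$6800.00) = R$1003.20 + 26.24% × R$4713.00 = R$2239.89
Transit Levy: 7% × R$11833.00 = R$828.31
Total: R$2239.89 + R$828.31 = R$3068.20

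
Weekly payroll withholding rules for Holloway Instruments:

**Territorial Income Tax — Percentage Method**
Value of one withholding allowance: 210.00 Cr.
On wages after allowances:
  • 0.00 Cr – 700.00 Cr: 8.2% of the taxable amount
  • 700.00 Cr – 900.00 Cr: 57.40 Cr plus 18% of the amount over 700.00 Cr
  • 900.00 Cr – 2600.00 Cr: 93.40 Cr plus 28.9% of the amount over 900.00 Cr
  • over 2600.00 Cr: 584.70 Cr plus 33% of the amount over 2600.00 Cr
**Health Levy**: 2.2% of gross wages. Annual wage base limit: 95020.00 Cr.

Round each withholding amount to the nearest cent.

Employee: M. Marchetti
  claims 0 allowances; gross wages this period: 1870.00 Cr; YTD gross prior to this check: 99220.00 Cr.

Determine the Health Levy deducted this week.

Health Levy: YTD 99220.00 Cr ≥ cap 95020.00 Cr → 0.00 Cr

0.00 Cr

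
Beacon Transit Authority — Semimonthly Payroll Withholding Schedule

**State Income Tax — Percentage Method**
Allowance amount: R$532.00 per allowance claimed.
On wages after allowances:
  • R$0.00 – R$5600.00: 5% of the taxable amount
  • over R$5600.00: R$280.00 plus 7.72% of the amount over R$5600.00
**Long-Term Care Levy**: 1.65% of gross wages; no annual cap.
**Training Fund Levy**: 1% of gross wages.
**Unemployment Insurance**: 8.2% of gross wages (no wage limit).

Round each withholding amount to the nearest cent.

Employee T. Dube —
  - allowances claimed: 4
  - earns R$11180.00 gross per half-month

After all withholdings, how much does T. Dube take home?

State Income Tax: taxable = R$11180.00 − 4×R$532.00 = R$9052.00
  R$280.00 + 7.72% × (R$9052.00 − R$5600.00) = R$280.00 + 7.72% × R$3452.00 = R$546.49
Long-Term Care Levy: 1.65% × R$11180.00 = R$184.47
Training Fund Levy: 1% × R$11180.00 = R$111.80
Unemployment Insurance: 8.2% × R$11180.00 = R$916.76
Total withheld: R$546.49 + R$184.47 + R$111.80 + R$916.76 = R$1759.52
Net pay: R$11180.00 − R$1759.52 = R$9420.48

R$9420.48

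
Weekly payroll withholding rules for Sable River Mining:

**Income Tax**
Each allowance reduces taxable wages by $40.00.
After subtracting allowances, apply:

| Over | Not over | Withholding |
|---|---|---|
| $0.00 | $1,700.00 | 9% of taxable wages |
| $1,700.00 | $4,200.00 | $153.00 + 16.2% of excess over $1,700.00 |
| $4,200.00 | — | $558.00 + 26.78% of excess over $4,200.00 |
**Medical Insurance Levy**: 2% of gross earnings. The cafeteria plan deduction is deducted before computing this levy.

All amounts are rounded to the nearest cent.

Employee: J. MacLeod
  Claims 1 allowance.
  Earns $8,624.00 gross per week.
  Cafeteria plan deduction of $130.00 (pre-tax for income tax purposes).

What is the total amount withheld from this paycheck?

Income Tax: taxable = $8,624.00 − $130.00 − 1×$40.00 = $8,454.00
  $558.00 + 26.78% × ($8,454.00 − $4,200.00) = $558.00 + 26.78% × $4,254.00 = $1,697.22
Medical Insurance Levy: 2% × $8,494.00 = $169.88
Total: $1,697.22 + $169.88 = $1,867.10

$1,867.10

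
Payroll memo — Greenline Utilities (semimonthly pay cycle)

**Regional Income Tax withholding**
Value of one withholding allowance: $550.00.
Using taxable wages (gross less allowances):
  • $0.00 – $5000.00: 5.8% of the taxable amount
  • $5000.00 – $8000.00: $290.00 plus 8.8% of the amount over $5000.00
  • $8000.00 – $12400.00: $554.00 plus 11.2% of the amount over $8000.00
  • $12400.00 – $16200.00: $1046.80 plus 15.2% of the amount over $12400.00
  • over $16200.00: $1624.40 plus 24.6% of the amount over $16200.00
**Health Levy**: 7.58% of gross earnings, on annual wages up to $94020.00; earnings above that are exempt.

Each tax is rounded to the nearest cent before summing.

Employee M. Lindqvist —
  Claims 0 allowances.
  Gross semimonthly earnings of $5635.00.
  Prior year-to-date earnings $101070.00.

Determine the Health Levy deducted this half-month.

Health Levy: YTD $101070.00 ≥ cap $94020.00 → $0.00

$0.00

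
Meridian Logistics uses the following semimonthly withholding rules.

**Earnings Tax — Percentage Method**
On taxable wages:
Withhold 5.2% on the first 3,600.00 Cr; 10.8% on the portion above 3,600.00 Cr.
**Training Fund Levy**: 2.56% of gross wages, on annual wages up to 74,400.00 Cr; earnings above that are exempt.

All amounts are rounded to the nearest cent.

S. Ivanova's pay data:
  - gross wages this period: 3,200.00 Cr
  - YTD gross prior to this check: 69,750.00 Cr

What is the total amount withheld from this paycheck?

248.32 Cr

Earnings Tax: taxable = 3,200.00 Cr
  5.2% × 3,200.00 Cr = 166.40 Cr
Training Fund Levy: 2.56% × 3,200.00 Cr = 81.92 Cr
Total: 166.40 Cr + 81.92 Cr = 248.32 Cr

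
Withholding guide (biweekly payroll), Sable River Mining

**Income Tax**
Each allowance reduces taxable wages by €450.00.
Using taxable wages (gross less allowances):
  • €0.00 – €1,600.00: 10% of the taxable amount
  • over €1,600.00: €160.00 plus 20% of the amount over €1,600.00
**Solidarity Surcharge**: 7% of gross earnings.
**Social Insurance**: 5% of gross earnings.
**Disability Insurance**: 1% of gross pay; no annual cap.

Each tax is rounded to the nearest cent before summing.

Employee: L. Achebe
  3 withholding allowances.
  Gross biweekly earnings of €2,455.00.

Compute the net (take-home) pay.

Income Tax: taxable = €2,455.00 − 3×€450.00 = €1,105.00
  10% × €1,105.00 = €110.50
Solidarity Surcharge: 7% × €2,455.00 = €171.85
Social Insurance: 5% × €2,455.00 = €122.75
Disability Insurance: 1% × €2,455.00 = €24.55
Total withheld: €110.50 + €171.85 + €122.75 + €24.55 = €429.65
Net pay: €2,455.00 − €429.65 = €2,025.35

€2,025.35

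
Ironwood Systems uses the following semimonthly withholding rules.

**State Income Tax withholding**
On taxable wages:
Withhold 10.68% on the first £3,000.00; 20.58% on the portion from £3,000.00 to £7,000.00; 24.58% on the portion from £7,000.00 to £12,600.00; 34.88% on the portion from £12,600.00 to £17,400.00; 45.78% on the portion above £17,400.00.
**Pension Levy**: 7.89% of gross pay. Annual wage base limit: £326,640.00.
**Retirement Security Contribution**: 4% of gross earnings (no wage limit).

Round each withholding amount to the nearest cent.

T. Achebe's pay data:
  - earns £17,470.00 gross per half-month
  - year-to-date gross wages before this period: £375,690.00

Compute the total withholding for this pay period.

State Income Tax: taxable = £17,470.00
  £4,194.32 + 45.78% × (£17,470.00 − £17,400.00) = £4,194.32 + 45.78% × £70.00 = £4,226.37
Pension Levy: YTD £375,690.00 ≥ cap £326,640.00 → £0.00
Retirement Security Contribution: 4% × £17,470.00 = £698.80
Total: £4,226.37 + £0.00 + £698.80 = £4,925.17

£4,925.17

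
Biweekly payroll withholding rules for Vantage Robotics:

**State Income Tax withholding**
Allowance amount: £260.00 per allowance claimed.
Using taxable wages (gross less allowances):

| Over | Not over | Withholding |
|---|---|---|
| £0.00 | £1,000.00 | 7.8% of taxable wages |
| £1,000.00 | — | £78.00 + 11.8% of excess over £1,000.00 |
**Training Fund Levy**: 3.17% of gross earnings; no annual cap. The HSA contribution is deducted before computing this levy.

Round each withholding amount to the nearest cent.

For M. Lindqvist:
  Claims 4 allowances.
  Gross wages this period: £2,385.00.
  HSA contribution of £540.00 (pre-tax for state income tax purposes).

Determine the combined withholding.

State Income Tax: taxable = £2,385.00 − £540.00 − 4×£260.00 = £805.00
  7.8% × £805.00 = £62.79
Training Fund Levy: 3.17% × £1,845.00 = £58.49
Total: £62.79 + £58.49 = £121.28

£121.28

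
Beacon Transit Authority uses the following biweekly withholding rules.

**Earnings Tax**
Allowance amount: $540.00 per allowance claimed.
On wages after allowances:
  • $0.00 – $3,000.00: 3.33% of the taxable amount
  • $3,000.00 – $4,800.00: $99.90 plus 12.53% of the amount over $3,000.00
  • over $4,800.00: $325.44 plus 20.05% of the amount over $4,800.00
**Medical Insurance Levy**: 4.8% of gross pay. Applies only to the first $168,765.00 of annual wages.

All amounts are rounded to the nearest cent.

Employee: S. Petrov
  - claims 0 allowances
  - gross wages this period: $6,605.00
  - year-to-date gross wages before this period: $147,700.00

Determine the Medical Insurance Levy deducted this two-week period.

Medical Insurance Levy: 4.8% × $6,605.00 = $317.04

$317.04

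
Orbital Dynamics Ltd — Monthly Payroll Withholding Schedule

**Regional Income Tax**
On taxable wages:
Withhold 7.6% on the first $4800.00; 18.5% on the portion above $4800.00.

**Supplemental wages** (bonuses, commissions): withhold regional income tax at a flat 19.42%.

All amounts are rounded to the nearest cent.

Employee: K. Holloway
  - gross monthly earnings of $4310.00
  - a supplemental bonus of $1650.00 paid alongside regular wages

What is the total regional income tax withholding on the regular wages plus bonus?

$647.99

Regional Income Tax: taxable = $4310.00
  7.6% × $4310.00 = $327.56
Supplemental (19.42% flat on bonus): 19.42% × $1650.00 = $320.43
Total regional income tax: $327.56 + $320.43 = $647.99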